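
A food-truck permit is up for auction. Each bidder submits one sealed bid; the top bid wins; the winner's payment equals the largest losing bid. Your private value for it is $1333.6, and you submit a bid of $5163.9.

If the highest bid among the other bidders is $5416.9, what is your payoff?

$0

Your bid $5163.9 is below the highest competing bid $5416.9, so you lose.
A losing bidder pays nothing and receives nothing: payoff = $0.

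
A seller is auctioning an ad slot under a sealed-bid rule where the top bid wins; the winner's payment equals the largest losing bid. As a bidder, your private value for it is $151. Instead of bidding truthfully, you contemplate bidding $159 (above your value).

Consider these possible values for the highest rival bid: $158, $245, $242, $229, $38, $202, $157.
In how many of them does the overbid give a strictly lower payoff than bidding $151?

The deviation hurts exactly when the highest competing bid lies strictly between $151 and $159 — overbidding then wins at a price above your value.
$158: inside the interval → strictly worse (loss $7).
$245: above both → same outcome either way.
$242: above both → same outcome either way.
$229: above both → same outcome either way.
$38: below both → same outcome either way.
$202: above both → same outcome either way.
$157: inside the interval → strictly worse (loss $6).
Count: 2.

2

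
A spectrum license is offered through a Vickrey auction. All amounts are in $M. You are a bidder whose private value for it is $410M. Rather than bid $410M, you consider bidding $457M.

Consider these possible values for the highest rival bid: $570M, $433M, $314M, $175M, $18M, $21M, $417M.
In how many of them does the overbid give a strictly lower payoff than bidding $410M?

The deviation hurts exactly when the highest competing bid lies strictly between $410M and $457M — overbidding then wins at a price above your value.
$570M: above both → same outcome either way.
$433M: inside the interval → strictly worse (loss $23M).
$314M: below both → same outcome either way.
$175M: below both → same outcome either way.
$18M: below both → same outcome either way.
$21M: below both → same outcome either way.
$417M: inside the interval → strictly worse (loss $7M).
Count: 2.

2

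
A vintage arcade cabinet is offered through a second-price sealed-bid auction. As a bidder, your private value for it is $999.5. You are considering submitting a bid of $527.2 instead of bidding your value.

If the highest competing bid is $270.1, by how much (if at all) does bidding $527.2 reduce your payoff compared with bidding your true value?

$0

Bidding your value $999.5: you win (since $999.5 > $270.1) and pay $270.1. Payoff $729.4.
Bidding $527.2: you win and pay $270.1. Payoff $999.5 − $270.1 = $729.4.
Difference = $729.4 − $729.4 = $0; both bids lead to the same outcome because the competing bid is below both your value and your alternative bid.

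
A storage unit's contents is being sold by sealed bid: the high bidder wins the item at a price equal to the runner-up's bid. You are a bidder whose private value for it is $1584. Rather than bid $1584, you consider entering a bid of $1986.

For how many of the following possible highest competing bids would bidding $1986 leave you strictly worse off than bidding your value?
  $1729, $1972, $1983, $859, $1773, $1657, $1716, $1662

7

The deviation hurts exactly when the highest competing bid lies strictly between $1584 and $1986 — overbidding then wins at a price above your value.
$1729: inside the interval → strictly worse (loss $145).
$1972: inside the interval → strictly worse (loss $388).
$1983: inside the interval → strictly worse (loss $399).
$859: below both → same outcome either way.
$1773: inside the interval → strictly worse (loss $189).
$1657: inside the interval → strictly worse (loss $73).
$1716: inside the interval → strictly worse (loss $132).
$1662: inside the interval → strictly worse (loss $78).
Count: 7.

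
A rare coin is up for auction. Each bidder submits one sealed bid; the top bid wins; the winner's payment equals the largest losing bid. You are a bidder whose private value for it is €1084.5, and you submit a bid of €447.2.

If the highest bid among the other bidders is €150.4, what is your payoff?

Your bid €447.2 exceeds the highest competing bid €150.4, so you win.
In a second-price auction the winner pays the second-highest bid, €150.4.
Payoff = value − price = €1084.5 − €150.4 = €934.1.

€934.1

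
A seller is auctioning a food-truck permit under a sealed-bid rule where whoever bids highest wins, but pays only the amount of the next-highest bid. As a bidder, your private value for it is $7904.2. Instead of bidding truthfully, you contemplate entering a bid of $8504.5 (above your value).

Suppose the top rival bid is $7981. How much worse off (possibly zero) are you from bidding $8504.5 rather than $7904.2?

Bidding your value $7904.2: you lose (since $7904.2 < $7981). Payoff $0.
Bidding $8504.5: you win and pay $7981. Payoff $7904.2 − $7981 = −$76.8.
The competing bid $7981 lies between your value and your inflated bid, so overbidding wins an item priced above your value.
Loss from deviating = $0 − (−$76.8) = $76.8.

$76.8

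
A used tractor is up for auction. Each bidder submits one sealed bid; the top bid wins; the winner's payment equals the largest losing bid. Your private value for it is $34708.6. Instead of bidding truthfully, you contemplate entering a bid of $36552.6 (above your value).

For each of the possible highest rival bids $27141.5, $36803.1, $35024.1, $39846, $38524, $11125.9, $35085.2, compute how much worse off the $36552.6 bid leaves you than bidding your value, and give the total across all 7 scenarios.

$692.1

The deviation costs you only when the competing bid falls strictly between $34708.6 and $36552.6; elsewhere both bids give the same outcome.
$27141.5: outcomes coincide → loss $0.
$36803.1: outcomes coincide → loss $0.
$35024.1: truthful payoff $0, deviation payoff −$315.5 → loss $315.5.
$39846: outcomes coincide → loss $0.
$38524: outcomes coincide → loss $0.
$11125.9: outcomes coincide → loss $0.
$35085.2: truthful payoff $0, deviation payoff −$376.6 → loss $376.6.
Total loss = $315.5 + $376.6 = $692.1.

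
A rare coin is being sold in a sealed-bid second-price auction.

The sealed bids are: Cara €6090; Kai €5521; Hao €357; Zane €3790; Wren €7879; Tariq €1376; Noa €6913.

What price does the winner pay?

Highest bid: Wren at €7879, so Wren wins.
Second-highest bid: Noa at €6913 — that is the price the winner pays.

€6913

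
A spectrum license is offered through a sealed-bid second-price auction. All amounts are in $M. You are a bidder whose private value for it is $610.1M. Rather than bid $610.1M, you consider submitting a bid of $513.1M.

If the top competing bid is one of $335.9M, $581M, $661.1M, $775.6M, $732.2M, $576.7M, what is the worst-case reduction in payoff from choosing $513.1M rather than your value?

$335.9M: same outcome either way → loss $0M.
$581M: truthful gives $29.1M, deviation gives $0M → loss $29.1M.
$661.1M: same outcome either way → loss $0M.
$775.6M: same outcome either way → loss $0M.
$732.2M: same outcome either way → loss $0M.
$576.7M: truthful gives $33.4M, deviation gives $0M → loss $33.4M.
Maximum loss: $33.4M.

$33.4M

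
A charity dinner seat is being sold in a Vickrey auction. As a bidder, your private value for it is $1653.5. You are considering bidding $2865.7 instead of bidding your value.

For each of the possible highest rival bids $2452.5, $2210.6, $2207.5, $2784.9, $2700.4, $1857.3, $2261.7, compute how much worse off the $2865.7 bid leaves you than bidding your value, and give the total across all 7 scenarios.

The deviation costs you only when the competing bid falls strictly between $1653.5 and $2865.7; elsewhere both bids give the same outcome.
$2452.5: truthful payoff $0, deviation payoff −$799 → loss $799.
$2210.6: truthful payoff $0, deviation payoff −$557.1 → loss $557.1.
$2207.5: truthful payoff $0, deviation payoff −$554 → loss $554.
$2784.9: truthful payoff $0, deviation payoff −$1131.4 → loss $1131.4.
$2700.4: truthful payoff $0, deviation payoff −$1046.9 → loss $1046.9.
$1857.3: truthful payoff $0, deviation payoff −$203.8 → loss $203.8.
$2261.7: truthful payoff $0, deviation payoff −$608.2 → loss $608.2.
Total loss = $799 + $557.1 + $554 + $1131.4 + $1046.9 + $203.8 + $608.2 = $4900.4.

$4900.4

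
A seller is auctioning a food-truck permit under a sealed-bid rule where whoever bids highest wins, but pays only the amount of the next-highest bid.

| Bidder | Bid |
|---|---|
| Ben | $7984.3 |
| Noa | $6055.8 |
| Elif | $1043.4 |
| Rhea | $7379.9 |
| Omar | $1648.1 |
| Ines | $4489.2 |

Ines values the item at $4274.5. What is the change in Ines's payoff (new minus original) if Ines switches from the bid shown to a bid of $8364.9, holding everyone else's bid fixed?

−$3709.8

The highest bid among the other bidders is $7984.3; Ines's bid doesn't change that.
Original bid $4489.2: Ines is not highest (top rival bid is $7984.3); payoff $0.
Alternative bid $8364.9: Ines is highest, pays the top rival bid $7984.3; payoff $4274.5 − $7984.3 = −$3709.8.
Change in payoff = −$3709.8 − ($0) = −$3709.8.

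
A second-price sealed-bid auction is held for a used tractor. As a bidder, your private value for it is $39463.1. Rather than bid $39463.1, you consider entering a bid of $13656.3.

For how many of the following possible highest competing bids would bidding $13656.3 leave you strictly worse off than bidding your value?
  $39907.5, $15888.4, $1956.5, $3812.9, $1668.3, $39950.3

The deviation hurts exactly when the highest competing bid lies strictly between $13656.3 and $39463.1 — underbidding then forfeits a profitable win.
$39907.5: above both → same outcome either way.
$15888.4: inside the interval → strictly worse (loss $23574.7).
$1956.5: below both → same outcome either way.
$3812.9: below both → same outcome either way.
$1668.3: below both → same outcome either way.
$39950.3: above both → same outcome either way.
Count: 1.

1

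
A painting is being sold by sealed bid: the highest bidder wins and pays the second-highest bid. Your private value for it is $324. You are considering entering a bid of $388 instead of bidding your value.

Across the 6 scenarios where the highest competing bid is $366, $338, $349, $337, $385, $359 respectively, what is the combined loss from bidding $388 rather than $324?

$190

The deviation costs you only when the competing bid falls strictly between $324 and $388; elsewhere both bids give the same outcome.
$366: truthful payoff $0, deviation payoff −$42 → loss $42.
$338: truthful payoff $0, deviation payoff −$14 → loss $14.
$349: truthful payoff $0, deviation payoff −$25 → loss $25.
$337: truthful payoff $0, deviation payoff −$13 → loss $13.
$385: truthful payoff $0, deviation payoff −$61 → loss $61.
$359: truthful payoff $0, deviation payoff −$35 → loss $35.
Total loss = $42 + $14 + $25 + $13 + $61 + $35 = $190.
Truthful bidding weakly dominates here: raising your bid can only win items priced above your value, and lowering it can only forfeit items priced below.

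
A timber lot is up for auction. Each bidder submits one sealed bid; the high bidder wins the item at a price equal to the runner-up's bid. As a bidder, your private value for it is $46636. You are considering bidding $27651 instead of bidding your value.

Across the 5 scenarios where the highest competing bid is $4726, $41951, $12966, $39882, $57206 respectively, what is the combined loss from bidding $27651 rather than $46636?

$11439

The deviation costs you only when the competing bid falls strictly between $27651 and $46636; elsewhere both bids give the same outcome.
$4726: outcomes coincide → loss $0.
$41951: truthful payoff $4685, deviation payoff $0 → loss $4685.
$12966: outcomes coincide → loss $0.
$39882: truthful payoff $6754, deviation payoff $0 → loss $6754.
$57206: outcomes coincide → loss $0.
Total loss = $4685 + $6754 = $11439.
In a second-price auction your bid sets only whether you win, not what you pay, so bidding your true value is weakly dominant.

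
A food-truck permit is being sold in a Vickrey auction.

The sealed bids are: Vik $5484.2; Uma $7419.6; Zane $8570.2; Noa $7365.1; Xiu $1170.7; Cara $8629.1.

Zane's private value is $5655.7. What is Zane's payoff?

$0

Highest bid: Cara at $8629.1, so Cara wins.
Second-highest bid: Zane at $8570.2 — that is the price the winner pays.
Zane did not win, so Zane pays nothing and receives nothing: payoff $0.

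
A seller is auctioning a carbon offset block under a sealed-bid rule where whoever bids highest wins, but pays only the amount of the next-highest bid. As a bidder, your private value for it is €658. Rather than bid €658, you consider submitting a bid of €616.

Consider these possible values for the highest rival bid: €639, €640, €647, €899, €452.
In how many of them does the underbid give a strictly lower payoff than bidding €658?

The deviation hurts exactly when the highest competing bid lies strictly between €616 and €658 — underbidding then forfeits a profitable win.
€639: inside the interval → strictly worse (loss €19).
€640: inside the interval → strictly worse (loss €18).
€647: inside the interval → strictly worse (loss €11).
€899: above both → same outcome either way.
€452: below both → same outcome either way.
Count: 3.

3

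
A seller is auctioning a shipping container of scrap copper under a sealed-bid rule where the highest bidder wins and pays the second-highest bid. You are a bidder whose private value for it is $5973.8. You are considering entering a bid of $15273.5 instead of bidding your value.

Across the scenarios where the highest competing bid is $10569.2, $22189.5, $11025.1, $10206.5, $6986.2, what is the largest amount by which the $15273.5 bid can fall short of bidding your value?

$10569.2: truthful gives $0, deviation gives −$4595.4 → loss $4595.4.
$22189.5: same outcome either way → loss $0.
$11025.1: truthful gives $0, deviation gives −$5051.3 → loss $5051.3.
$10206.5: truthful gives $0, deviation gives −$4232.7 → loss $4232.7.
$6986.2: truthful gives $0, deviation gives −$1012.4 → loss $1012.4.
Maximum loss: $5051.3.

$5051.3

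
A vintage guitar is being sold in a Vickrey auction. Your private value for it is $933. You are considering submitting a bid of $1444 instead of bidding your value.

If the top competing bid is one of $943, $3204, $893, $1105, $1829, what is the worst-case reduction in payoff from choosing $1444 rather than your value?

$172

$943: truthful gives $0, deviation gives −$10 → loss $10.
$3204: same outcome either way → loss $0.
$893: same outcome either way → loss $0.
$1105: truthful gives $0, deviation gives −$172 → loss $172.
$1829: same outcome either way → loss $0.
Maximum loss: $172.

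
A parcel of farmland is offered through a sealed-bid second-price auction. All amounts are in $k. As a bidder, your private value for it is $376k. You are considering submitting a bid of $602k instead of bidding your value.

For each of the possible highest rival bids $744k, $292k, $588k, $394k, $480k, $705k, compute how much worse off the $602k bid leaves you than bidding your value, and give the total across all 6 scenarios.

$334k

The deviation costs you only when the competing bid falls strictly between $376k and $602k; elsewhere both bids give the same outcome.
$744k: outcomes coincide → loss $0k.
$292k: outcomes coincide → loss $0k.
$588k: truthful payoff $0k, deviation payoff −$212k → loss $212k.
$394k: truthful payoff $0k, deviation payoff −$18k → loss $18k.
$480k: truthful payoff $0k, deviation payoff −$104k → loss $104k.
$705k: outcomes coincide → loss $0k.
Total loss = $212k + $18k + $104k = $334k.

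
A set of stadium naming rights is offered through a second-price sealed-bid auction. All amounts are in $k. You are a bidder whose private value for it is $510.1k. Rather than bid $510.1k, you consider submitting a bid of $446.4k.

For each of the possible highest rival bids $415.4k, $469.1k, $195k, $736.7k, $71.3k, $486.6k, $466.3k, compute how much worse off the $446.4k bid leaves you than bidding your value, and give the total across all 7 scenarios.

The deviation costs you only when the competing bid falls strictly between $446.4k and $510.1k; elsewhere both bids give the same outcome.
$415.4k: outcomes coincide → loss $0k.
$469.1k: truthful payoff $41k, deviation payoff $0k → loss $41k.
$195k: outcomes coincide → loss $0k.
$736.7k: outcomes coincide → loss $0k.
$71.3k: outcomes coincide → loss $0k.
$486.6k: truthful payoff $23.5k, deviation payoff $0k → loss $23.5k.
$466.3k: truthful payoff $43.8k, deviation payoff $0k → loss $43.8k.
Total loss = $41k + $23.5k + $43.8k = $108.3k.

$108.3k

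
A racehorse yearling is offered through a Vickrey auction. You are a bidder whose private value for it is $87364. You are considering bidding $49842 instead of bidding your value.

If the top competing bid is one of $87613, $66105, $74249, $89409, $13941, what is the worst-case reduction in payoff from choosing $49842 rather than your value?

$87613: same outcome either way → loss $0.
$66105: truthful gives $21259, deviation gives $0 → loss $21259.
$74249: truthful gives $13115, deviation gives $0 → loss $13115.
$89409: same outcome either way → loss $0.
$13941: same outcome either way → loss $0.
Maximum loss: $21259.

$21259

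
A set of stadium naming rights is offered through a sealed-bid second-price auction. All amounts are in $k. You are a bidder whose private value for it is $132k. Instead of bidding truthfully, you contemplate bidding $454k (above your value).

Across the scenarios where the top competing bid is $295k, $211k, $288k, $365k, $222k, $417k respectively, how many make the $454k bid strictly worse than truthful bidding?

The deviation hurts exactly when the highest competing bid lies strictly between $132k and $454k — overbidding then wins at a price above your value.
$295k: inside the interval → strictly worse (loss $163k).
$211k: inside the interval → strictly worse (loss $79k).
$288k: inside the interval → strictly worse (loss $156k).
$365k: inside the interval → strictly worse (loss $233k).
$222k: inside the interval → strictly worse (loss $90k).
$417k: inside the interval → strictly worse (loss $285k).
Count: 6.

6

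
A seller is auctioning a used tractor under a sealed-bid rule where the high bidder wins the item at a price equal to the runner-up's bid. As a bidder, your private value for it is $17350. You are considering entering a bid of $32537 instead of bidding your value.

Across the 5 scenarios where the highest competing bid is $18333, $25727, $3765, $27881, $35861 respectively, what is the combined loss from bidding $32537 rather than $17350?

The deviation costs you only when the competing bid falls strictly between $17350 and $32537; elsewhere both bids give the same outcome.
$18333: truthful payoff $0, deviation payoff −$983 → loss $983.
$25727: truthful payoff $0, deviation payoff −$8377 → loss $8377.
$3765: outcomes coincide → loss $0.
$27881: truthful payoff $0, deviation payoff −$10531 → loss $10531.
$35861: outcomes coincide → loss $0.
Total loss = $983 + $8377 + $10531 = $19891.
Truthful bidding weakly dominates here: raising your bid can only win items priced above your value, and lowering it can only forfeit items priced below.

$19891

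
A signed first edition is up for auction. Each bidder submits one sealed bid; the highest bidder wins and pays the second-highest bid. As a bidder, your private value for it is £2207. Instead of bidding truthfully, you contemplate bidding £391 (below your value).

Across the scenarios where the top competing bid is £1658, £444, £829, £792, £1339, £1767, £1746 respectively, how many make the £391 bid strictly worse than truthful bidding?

The deviation hurts exactly when the highest competing bid lies strictly between £391 and £2207 — underbidding then forfeits a profitable win.
£1658: inside the interval → strictly worse (loss £549).
£444: inside the interval → strictly worse (loss £1763).
£829: inside the interval → strictly worse (loss £1378).
£792: inside the interval → strictly worse (loss £1415).
£1339: inside the interval → strictly worse (loss £868).
£1767: inside the interval → strictly worse (loss £440).
£1746: inside the interval → strictly worse (loss £461).
Count: 7.

7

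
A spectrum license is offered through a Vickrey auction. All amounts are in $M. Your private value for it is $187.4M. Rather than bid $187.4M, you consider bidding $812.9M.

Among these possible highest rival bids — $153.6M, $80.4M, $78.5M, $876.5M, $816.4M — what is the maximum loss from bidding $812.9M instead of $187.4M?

$0M

$153.6M: same outcome either way → loss $0M.
$80.4M: same outcome either way → loss $0M.
$78.5M: same outcome either way → loss $0M.
$876.5M: same outcome either way → loss $0M.
$816.4M: same outcome either way → loss $0M.
Maximum loss: $0M.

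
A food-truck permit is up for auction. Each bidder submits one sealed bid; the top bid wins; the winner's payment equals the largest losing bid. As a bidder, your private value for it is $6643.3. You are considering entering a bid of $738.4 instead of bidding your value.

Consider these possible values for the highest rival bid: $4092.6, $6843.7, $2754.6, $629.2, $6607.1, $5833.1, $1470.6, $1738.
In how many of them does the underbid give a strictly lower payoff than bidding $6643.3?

6

The deviation hurts exactly when the highest competing bid lies strictly between $738.4 and $6643.3 — underbidding then forfeits a profitable win.
$4092.6: inside the interval → strictly worse (loss $2550.7).
$6843.7: above both → same outcome either way.
$2754.6: inside the interval → strictly worse (loss $3888.7).
$629.2: below both → same outcome either way.
$6607.1: inside the interval → strictly worse (loss $36.2).
$5833.1: inside the interval → strictly worse (loss $810.2).
$1470.6: inside the interval → strictly worse (loss $5172.7).
$1738: inside the interval → strictly worse (loss $4905.3).
Count: 6.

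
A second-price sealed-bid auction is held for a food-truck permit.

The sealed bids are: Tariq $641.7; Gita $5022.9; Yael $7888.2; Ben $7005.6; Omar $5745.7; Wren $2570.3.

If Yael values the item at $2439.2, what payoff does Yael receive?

−$4566.4

Highest bid: Yael at $7888.2, so Yael wins.
Second-highest bid: Ben at $7005.6 — that is the price the winner pays.
Yael's payoff = value − price = $2439.2 − $7005.6 = −$4566.4.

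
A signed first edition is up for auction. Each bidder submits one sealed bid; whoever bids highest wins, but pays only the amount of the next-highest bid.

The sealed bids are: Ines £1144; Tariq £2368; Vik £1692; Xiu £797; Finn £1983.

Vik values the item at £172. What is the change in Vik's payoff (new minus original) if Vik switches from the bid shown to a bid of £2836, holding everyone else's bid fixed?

−£2196

The highest bid among the other bidders is £2368; Vik's bid doesn't change that.
Original bid £1692: Vik is not highest (top rival bid is £2368); payoff £0.
Alternative bid £2836: Vik is highest, pays the top rival bid £2368; payoff £172 − £2368 = −£2196.
Change in payoff = −£2196 − (£0) = −£2196.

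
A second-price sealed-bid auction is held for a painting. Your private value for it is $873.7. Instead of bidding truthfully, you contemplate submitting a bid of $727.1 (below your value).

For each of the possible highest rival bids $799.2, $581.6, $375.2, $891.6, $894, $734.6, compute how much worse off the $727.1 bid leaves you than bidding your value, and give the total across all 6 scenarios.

$213.6

The deviation costs you only when the competing bid falls strictly between $727.1 and $873.7; elsewhere both bids give the same outcome.
$799.2: truthful payoff $74.5, deviation payoff $0 → loss $74.5.
$581.6: outcomes coincide → loss $0.
$375.2: outcomes coincide → loss $0.
$891.6: outcomes coincide → loss $0.
$894: outcomes coincide → loss $0.
$734.6: truthful payoff $139.1, deviation payoff $0 → loss $139.1.
Total loss = $74.5 + $139.1 = $213.6.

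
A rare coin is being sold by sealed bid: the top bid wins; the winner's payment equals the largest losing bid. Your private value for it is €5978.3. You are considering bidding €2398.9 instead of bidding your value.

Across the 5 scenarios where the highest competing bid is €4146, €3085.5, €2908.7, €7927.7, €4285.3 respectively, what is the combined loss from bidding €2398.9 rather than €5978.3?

€9487.7

The deviation costs you only when the competing bid falls strictly between €2398.9 and €5978.3; elsewhere both bids give the same outcome.
€4146: truthful payoff €1832.3, deviation payoff €0 → loss €1832.3.
€3085.5: truthful payoff €2892.8, deviation payoff €0 → loss €2892.8.
€2908.7: truthful payoff €3069.6, deviation payoff €0 → loss €3069.6.
€7927.7: outcomes coincide → loss €0.
€4285.3: truthful payoff €1693, deviation payoff €0 → loss €1693.
Total loss = €1832.3 + €2892.8 + €3069.6 + €1693 = €9487.7.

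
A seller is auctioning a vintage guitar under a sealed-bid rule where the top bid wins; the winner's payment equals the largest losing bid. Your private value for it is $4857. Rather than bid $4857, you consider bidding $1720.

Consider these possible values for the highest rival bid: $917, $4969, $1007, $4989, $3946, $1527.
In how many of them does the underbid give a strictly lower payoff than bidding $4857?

The deviation hurts exactly when the highest competing bid lies strictly between $1720 and $4857 — underbidding then forfeits a profitable win.
$917: below both → same outcome either way.
$4969: above both → same outcome either way.
$1007: below both → same outcome either way.
$4989: above both → same outcome either way.
$3946: inside the interval → strictly worse (loss $911).
$1527: below both → same outcome either way.
Count: 1.

1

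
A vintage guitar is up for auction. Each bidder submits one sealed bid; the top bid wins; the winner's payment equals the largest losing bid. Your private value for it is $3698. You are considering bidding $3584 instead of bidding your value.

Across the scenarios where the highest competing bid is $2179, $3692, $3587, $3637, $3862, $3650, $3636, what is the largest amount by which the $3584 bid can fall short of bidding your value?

$111

$2179: same outcome either way → loss $0.
$3692: truthful gives $6, deviation gives $0 → loss $6.
$3587: truthful gives $111, deviation gives $0 → loss $111.
$3637: truthful gives $61, deviation gives $0 → loss $61.
$3862: same outcome either way → loss $0.
$3650: truthful gives $48, deviation gives $0 → loss $48.
$3636: truthful gives $62, deviation gives $0 → loss $62.
Maximum loss: $111.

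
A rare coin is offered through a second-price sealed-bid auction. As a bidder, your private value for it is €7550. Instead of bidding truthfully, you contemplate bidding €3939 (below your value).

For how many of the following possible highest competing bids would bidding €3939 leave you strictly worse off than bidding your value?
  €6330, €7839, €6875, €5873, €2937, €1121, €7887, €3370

3

The deviation hurts exactly when the highest competing bid lies strictly between €3939 and €7550 — underbidding then forfeits a profitable win.
€6330: inside the interval → strictly worse (loss €1220).
€7839: above both → same outcome either way.
€6875: inside the interval → strictly worse (loss €675).
€5873: inside the interval → strictly worse (loss €1677).
€2937: below both → same outcome either way.
€1121: below both → same outcome either way.
€7887: above both → same outcome either way.
€3370: below both → same outcome either way.
Count: 3.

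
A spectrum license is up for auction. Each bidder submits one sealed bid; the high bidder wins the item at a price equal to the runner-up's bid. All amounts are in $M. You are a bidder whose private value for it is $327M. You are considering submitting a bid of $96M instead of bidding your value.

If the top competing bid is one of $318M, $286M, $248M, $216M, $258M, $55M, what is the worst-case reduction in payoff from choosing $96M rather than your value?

$318M: truthful gives $9M, deviation gives $0M → loss $9M.
$286M: truthful gives $41M, deviation gives $0M → loss $41M.
$248M: truthful gives $79M, deviation gives $0M → loss $79M.
$216M: truthful gives $111M, deviation gives $0M → loss $111M.
$258M: truthful gives $69M, deviation gives $0M → loss $69M.
$55M: same outcome either way → loss $0M.
Maximum loss: $111M.

$111M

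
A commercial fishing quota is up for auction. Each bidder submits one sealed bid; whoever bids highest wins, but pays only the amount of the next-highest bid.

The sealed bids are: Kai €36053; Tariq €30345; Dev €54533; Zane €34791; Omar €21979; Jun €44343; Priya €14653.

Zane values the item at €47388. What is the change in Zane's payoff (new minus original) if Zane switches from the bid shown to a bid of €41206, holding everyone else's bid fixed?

€0

The highest bid among the other bidders is €54533; Zane's bid doesn't change that.
Original bid €34791: Zane is not highest (top rival bid is €54533); payoff €0.
Alternative bid €41206: Zane is not highest (top rival bid is €54533); payoff €0.
Change in payoff = €0 − (€0) = €0.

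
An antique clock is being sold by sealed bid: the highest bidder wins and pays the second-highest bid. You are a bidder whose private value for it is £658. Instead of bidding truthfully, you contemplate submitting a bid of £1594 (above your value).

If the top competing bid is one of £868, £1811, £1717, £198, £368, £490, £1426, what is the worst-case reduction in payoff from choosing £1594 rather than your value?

£868: truthful gives £0, deviation gives −£210 → loss £210.
£1811: same outcome either way → loss £0.
£1717: same outcome either way → loss £0.
£198: same outcome either way → loss £0.
£368: same outcome either way → loss £0.
£490: same outcome either way → loss £0.
£1426: truthful gives £0, deviation gives −£768 → loss £768.
Maximum loss: £768.

£768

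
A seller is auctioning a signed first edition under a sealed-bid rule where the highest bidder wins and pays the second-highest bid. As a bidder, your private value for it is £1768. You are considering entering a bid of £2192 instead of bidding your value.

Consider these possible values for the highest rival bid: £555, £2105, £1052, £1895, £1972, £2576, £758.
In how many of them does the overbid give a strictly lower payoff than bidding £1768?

3

The deviation hurts exactly when the highest competing bid lies strictly between £1768 and £2192 — overbidding then wins at a price above your value.
£555: below both → same outcome either way.
£2105: inside the interval → strictly worse (loss £337).
£1052: below both → same outcome either way.
£1895: inside the interval → strictly worse (loss £127).
£1972: inside the interval → strictly worse (loss £204).
£2576: above both → same outcome either way.
£758: below both → same outcome either way.
Count: 3.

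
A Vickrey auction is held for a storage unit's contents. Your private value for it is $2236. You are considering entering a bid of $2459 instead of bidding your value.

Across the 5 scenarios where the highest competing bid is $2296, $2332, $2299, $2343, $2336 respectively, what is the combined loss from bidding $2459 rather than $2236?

The deviation costs you only when the competing bid falls strictly between $2236 and $2459; elsewhere both bids give the same outcome.
$2296: truthful payoff $0, deviation payoff −$60 → loss $60.
$2332: truthful payoff $0, deviation payoff −$96 → loss $96.
$2299: truthful payoff $0, deviation payoff −$63 → loss $63.
$2343: truthful payoff $0, deviation payoff −$107 → loss $107.
$2336: truthful payoff $0, deviation payoff −$100 → loss $100.
Total loss = $60 + $96 + $63 + $107 + $100 = $426.
Truthful bidding weakly dominates here: raising your bid can only win items priced above your value, and lowering it can only forfeit items priced below.

$426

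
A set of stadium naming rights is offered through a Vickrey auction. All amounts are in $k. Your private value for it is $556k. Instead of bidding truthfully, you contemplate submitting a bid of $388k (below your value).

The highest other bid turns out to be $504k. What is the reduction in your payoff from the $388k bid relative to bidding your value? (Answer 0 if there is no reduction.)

Bidding your value $556k: you win (since $556k > $504k) and pay $504k. Payoff $52k.
Bidding $388k: you lose. Payoff $0k.
The competing bid $504k lies between your shaded bid and your value, so underbidding forfeits an item you could have won at a profitable price.
Loss from deviating = $52k − ($0k) = $52k.

$52k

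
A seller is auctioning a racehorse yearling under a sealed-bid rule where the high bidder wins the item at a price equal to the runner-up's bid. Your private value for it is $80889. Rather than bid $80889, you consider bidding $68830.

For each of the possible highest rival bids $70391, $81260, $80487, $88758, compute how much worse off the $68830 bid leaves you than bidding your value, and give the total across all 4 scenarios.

$10900

The deviation costs you only when the competing bid falls strictly between $68830 and $80889; elsewhere both bids give the same outcome.
$70391: truthful payoff $10498, deviation payoff $0 → loss $10498.
$81260: outcomes coincide → loss $0.
$80487: truthful payoff $402, deviation payoff $0 → loss $402.
$88758: outcomes coincide → loss $0.
Total loss = $10498 + $402 = $10900.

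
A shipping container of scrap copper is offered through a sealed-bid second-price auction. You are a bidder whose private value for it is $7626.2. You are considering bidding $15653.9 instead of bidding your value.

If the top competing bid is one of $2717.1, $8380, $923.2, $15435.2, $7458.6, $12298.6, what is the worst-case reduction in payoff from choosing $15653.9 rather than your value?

$2717.1: same outcome either way → loss $0.
$8380: truthful gives $0, deviation gives −$753.8 → loss $753.8.
$923.2: same outcome either way → loss $0.
$15435.2: truthful gives $0, deviation gives −$7809 → loss $7809.
$7458.6: same outcome either way → loss $0.
$12298.6: truthful gives $0, deviation gives −$4672.4 → loss $4672.4.
Maximum loss: $7809.

$7809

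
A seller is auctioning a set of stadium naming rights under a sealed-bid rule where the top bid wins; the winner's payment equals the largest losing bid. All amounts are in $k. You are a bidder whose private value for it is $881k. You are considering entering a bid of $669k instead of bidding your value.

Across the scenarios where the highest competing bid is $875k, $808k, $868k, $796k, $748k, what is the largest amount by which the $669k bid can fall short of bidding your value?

$875k: truthful gives $6k, deviation gives $0k → loss $6k.
$808k: truthful gives $73k, deviation gives $0k → loss $73k.
$868k: truthful gives $13k, deviation gives $0k → loss $13k.
$796k: truthful gives $85k, deviation gives $0k → loss $85k.
$748k: truthful gives $133k, deviation gives $0k → loss $133k.
Maximum loss: $133k.

$133k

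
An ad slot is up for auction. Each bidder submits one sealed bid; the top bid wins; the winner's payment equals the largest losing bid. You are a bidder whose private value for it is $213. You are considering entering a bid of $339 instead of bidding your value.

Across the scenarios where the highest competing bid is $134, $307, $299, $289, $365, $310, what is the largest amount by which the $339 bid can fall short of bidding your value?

$134: same outcome either way → loss $0.
$307: truthful gives $0, deviation gives −$94 → loss $94.
$299: truthful gives $0, deviation gives −$86 → loss $86.
$289: truthful gives $0, deviation gives −$76 → loss $76.
$365: same outcome either way → loss $0.
$310: truthful gives $0, deviation gives −$97 → loss $97.
Maximum loss: $97.

$97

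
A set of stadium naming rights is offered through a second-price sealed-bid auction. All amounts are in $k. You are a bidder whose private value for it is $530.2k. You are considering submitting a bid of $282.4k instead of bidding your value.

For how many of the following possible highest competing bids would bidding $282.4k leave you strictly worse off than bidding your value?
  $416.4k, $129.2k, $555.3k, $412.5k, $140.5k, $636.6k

The deviation hurts exactly when the highest competing bid lies strictly between $282.4k and $530.2k — underbidding then forfeits a profitable win.
$416.4k: inside the interval → strictly worse (loss $113.8k).
$129.2k: below both → same outcome either way.
$555.3k: above both → same outcome either way.
$412.5k: inside the interval → strictly worse (loss $117.7k).
$140.5k: below both → same outcome either way.
$636.6k: above both → same outcome either way.
Count: 2.

2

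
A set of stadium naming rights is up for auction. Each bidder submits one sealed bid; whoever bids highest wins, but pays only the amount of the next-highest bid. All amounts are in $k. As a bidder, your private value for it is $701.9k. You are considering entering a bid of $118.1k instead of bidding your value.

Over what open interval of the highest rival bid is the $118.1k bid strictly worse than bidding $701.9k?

If the competing bid is below $118.1k, both bids win at the same price — no difference.
If it is above $701.9k, both bids lose — no difference.
If it lies strictly between $118.1k and $701.9k, bidding your value wins at a price below your value (positive payoff) while bidding $118.1k loses (payoff 0).
So the deviation strictly hurts on the open interval ($118.1k, $701.9k).

($118.1k, $701.9k)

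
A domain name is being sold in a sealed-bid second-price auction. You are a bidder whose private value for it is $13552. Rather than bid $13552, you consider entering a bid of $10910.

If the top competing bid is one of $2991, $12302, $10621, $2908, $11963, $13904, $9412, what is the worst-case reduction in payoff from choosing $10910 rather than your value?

$1589

$2991: same outcome either way → loss $0.
$12302: truthful gives $1250, deviation gives $0 → loss $1250.
$10621: same outcome either way → loss $0.
$2908: same outcome either way → loss $0.
$11963: truthful gives $1589, deviation gives $0 → loss $1589.
$13904: same outcome either way → loss $0.
$9412: same outcome either way → loss $0.
Maximum loss: $1589.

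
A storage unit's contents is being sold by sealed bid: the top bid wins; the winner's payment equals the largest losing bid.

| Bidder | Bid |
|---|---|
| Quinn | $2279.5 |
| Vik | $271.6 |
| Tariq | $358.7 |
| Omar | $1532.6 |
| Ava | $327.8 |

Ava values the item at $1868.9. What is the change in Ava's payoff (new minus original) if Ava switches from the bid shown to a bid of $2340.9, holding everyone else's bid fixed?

The highest bid among the other bidders is $2279.5; Ava's bid doesn't change that.
Original bid $327.8: Ava is not highest (top rival bid is $2279.5); payoff $0.
Alternative bid $2340.9: Ava is highest, pays the top rival bid $2279.5; payoff $1868.9 − $2279.5 = −$410.6.
Change in payoff = −$410.6 − ($0) = −$410.6.

−$410.6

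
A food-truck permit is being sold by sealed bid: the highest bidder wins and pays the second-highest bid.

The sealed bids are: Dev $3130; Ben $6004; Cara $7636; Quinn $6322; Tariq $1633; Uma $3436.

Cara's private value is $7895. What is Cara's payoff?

Highest bid: Cara at $7636, so Cara wins.
Second-highest bid: Quinn at $6322 — that is the price the winner pays.
Cara's payoff = value − price = $7895 − $6322 = $1573.

$1573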